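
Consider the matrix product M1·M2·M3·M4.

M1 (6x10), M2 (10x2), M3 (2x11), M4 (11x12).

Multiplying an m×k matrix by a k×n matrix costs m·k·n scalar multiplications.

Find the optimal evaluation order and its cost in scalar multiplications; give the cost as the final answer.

Adjacent pairs: M1M2 = 6·10·2 = 120; M2M3 = 10·2·11 = 220; M3M4 = 2·11·12 = 264.
Length 3: M1..M3: k=1: 0+220+6·10·11=880; k=2: 120+0+6·2·11=252 → min 252 | M2..M4: k=2: 0+264+10·2·12=504; k=3: 220+0+10·11·12=1540 → min 504.
Length 4: M1..M4: k=1: 0+504+6·10·12=1224; k=2: 120+264+6·2·12=528; k=3: 252+0+6·11·12=1044 → min 528.
Optimal parenthesization: ((M1·M2)·(M3·M4)) with cost 528.

528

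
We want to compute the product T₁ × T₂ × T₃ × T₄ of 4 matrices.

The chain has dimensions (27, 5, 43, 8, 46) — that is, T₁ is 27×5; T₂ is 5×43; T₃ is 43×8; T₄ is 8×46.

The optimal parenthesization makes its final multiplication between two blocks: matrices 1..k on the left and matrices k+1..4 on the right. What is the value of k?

Adjacent pairs: T₁T₂ = 27·5·43 = 5805; T₂T₃ = 5·43·8 = 1720; T₃T₄ = 43·8·46 = 15824.
Length 3: T₁..T₃: k=1: 0+1720+27·5·8=2800; k=2: 5805+0+27·43·8=15093 → min 2800 | T₂..T₄: k=2: 0+15824+5·43·46=25714; k=3: 1720+0+5·8·46=3560 → min 3560.
Top-level splits: k=1: (T₁..T₁)·(T₂..T₄) → 0+3560+27·5·46 = 9770; k=2: (T₁..T₂)·(T₃..T₄) → 5805+15824+27·43·46 = 75035; k=3: (T₁..T₃)·(T₄..T₄) → 2800+0+27·8·46 = 12736.
Best split is after T₁, i.e. k = 1.

1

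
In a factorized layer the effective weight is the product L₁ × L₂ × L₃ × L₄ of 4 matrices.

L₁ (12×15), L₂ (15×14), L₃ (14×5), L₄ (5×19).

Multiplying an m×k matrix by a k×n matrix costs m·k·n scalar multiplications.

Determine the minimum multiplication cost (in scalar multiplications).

Adjacent pairs: L₁L₂ = 12·15·14 = 2520; L₂L₃ = 15·14·5 = 1050; L₃L₄ = 14·5·19 = 1330.
Length 3: L₁..L₃: k=1: 0+1050+12·15·5=1950; k=2: 2520+0+12·14·5=3360 → min 1950 | L₂..L₄: k=2: 0+1330+15·14·19=5320; k=3: 1050+0+15·5·19=2475 → min 2475.
Length 4: L₁..L₄: k=1: 0+2475+12·15·19=5895; k=2: 2520+1330+12·14·19=7042; k=3: 1950+0+12·5·19=3090 → min 3090.
Optimal order: ((L₁ × (L₂ × L₃)) × L₄) with cost 3090.

3090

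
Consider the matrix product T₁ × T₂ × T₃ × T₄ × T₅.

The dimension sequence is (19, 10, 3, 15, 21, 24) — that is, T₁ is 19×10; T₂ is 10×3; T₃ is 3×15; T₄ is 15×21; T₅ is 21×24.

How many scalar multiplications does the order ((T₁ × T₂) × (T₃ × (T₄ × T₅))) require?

(T₁ × T₂): 19×10 by 10×3 → 19×3, cost 19·10·3 = 570
(T₄ × T₅): 15×21 by 21×24 → 15×24, cost 15·21·24 = 7560
(T₃ × (T₄ × T₅)): 3×15 by 15×24 → 3×24, cost 3·15·24 = 1080; cumulative 8640
((T₁ × T₂) × (T₃ × (T₄ × T₅))): 19×3 by 3×24 → 19×24, cost 19·3·24 = 1368; cumulative 10578
Total: 10578 scalar multiplications.

10578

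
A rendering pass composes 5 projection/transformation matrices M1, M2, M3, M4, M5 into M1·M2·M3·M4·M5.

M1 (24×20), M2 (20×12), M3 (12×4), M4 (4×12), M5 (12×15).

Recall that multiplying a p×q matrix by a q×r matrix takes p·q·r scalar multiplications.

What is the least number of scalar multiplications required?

5040

Adjacent pairs: M1M2 = 24·20·12 = 5760; M2M3 = 20·12·4 = 960; M3M4 = 12·4·12 = 576; M4M5 = 4·12·15 = 720.
Length 3: M1..M3: k=1: 0+960+24·20·4=2880; k=2: 5760+0+24·12·4=6912 → min 2880 | M2..M4: k=2: 0+576+20·12·12=3456; k=3: 960+0+20·4·12=1920 → min 1920 | M3..M5: k=3: 0+720+12·4·15=1440; k=4: 576+0+12·12·15=2736 → min 1440.
Length 4: M1..M4: k=1: 0+1920+24·20·12=7680; k=2: 5760+576+24·12·12=9792; k=3: 2880+0+24·4·12=4032 → min 4032 | M2..M5: k=2: 0+1440+20·12·15=5040; k=3: 960+720+20·4·15=2880; k=4: 1920+0+20·12·15=5520 → min 2880.
Length 5: M1..M5: k=1: 0+2880+24·20·15=10080; k=2: 5760+1440+24·12·15=11520; k=3: 2880+720+24·4·15=5040; k=4: 4032+0+24·12·15=8352 → min 5040.
Optimal order: ((M1·(M2·M3))·(M4·M5)) with cost 5040.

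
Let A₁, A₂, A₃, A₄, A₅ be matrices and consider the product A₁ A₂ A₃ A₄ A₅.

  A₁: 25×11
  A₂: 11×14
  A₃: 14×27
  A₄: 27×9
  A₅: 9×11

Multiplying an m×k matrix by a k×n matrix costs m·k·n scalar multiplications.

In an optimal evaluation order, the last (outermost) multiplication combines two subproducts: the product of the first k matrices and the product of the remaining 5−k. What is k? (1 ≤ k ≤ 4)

1

Adjacent pairs: A₁A₂ = 25·11·14 = 3850; A₂A₃ = 11·14·27 = 4158; A₃A₄ = 14·27·9 = 3402; A₄A₅ = 27·9·11 = 2673.
Length 3: A₁..A₃: k=1: 0+4158+25·11·27=11583; k=2: 3850+0+25·14·27=13300 → min 11583 | A₂..A₄: k=2: 0+3402+11·14·9=4788; k=3: 4158+0+11·27·9=6831 → min 4788 | A₃..A₅: k=3: 0+2673+14·27·11=6831; k=4: 3402+0+14·9·11=4788 → min 4788.
Length 4: A₁..A₄: k=1: 0+4788+25·11·9=7263; k=2: 3850+3402+25·14·9=10402; k=3: 11583+0+25·27·9=17658 → min 7263 | A₂..A₅: k=2: 0+4788+11·14·11=6482; k=3: 4158+2673+11·27·11=10098; k=4: 4788+0+11·9·11=5877 → min 5877.
Top-level splits: k=1: (A₁..A₁)·(A₂..A₅) → 0+5877+25·11·11 = 8902; k=2: (A₁..A₂)·(A₃..A₅) → 3850+4788+25·14·11 = 12488; k=3: (A₁..A₃)·(A₄..A₅) → 11583+2673+25·27·11 = 21681; k=4: (A₁..A₄)·(A₅..A₅) → 7263+0+25·9·11 = 9738.
Best split is after A₁, i.e. k = 1.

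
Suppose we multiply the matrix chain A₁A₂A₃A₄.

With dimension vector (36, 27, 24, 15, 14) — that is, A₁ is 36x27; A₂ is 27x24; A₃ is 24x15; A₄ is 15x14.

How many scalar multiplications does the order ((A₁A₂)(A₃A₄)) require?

(A₁A₂): 36×27 by 27×24 → 36×24, cost 36·27·24 = 23328
(A₃A₄): 24×15 by 15×14 → 24×14, cost 24·15·14 = 5040
((A₁A₂)(A₃A₄)): 36×24 by 24×14 → 36×14, cost 36·24·14 = 12096; cumulative 40464
Total: 40464 scalar multiplications.

40464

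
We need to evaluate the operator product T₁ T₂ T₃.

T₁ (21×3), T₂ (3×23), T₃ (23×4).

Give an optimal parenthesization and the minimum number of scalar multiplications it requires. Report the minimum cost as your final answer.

528

(T₁ (T₂ T₃)): cost 528.
((T₁ T₂) T₃): cost 3381.
Optimal: (T₁ (T₂ T₃)) with cost 528.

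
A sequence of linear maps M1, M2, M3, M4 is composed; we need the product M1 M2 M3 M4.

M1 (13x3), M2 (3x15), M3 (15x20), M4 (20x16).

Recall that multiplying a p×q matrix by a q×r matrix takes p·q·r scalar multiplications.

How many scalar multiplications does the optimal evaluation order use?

Adjacent pairs: M1M2 = 13·3·15 = 585; M2M3 = 3·15·20 = 900; M3M4 = 15·20·16 = 4800.
Length 3: M1..M3: k=1: 0+900+13·3·20=1680; k=2: 585+0+13·15·20=4485 → min 1680 | M2..M4: k=2: 0+4800+3·15·16=5520; k=3: 900+0+3·20·16=1860 → min 1860.
Length 4: M1..M4: k=1: 0+1860+13·3·16=2484; k=2: 585+4800+13·15·16=8505; k=3: 1680+0+13·20·16=5840 → min 2484.
Optimal order: (M1 ((M2 M3) M4)) with cost 2484.

2484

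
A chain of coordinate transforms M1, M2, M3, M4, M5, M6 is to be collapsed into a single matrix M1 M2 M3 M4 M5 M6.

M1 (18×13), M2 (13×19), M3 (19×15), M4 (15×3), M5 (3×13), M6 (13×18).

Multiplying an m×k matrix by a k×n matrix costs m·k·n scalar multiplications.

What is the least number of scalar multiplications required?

3972

Adjacent pairs: M1M2 = 18·13·19 = 4446; M2M3 = 13·19·15 = 3705; M3M4 = 19·15·3 = 855; M4M5 = 15·3·13 = 585; M5M6 = 3·13·18 = 702.
Length 3: M1..M3: k=1: 0+3705+18·13·15=7215; k=2: 4446+0+18·19·15=9576 → min 7215 | M2..M4: k=2: 0+855+13·19·3=1596; k=3: 3705+0+13·15·3=4290 → min 1596 | M3..M5: k=3: 0+585+19·15·13=4290; k=4: 855+0+19·3·13=1596 → min 1596 | M4..M6: k=4: 0+702+15·3·18=1512; k=5: 585+0+15·13·18=4095 → min 1512.
Length 4: M1..M4: k=1: 0+1596+18·13·3=2298; k=2: 4446+855+18·19·3=6327; k=3: 7215+0+18·15·3=8025 → min 2298 | M2..M5: k=2: 0+1596+13·19·13=4807; k=3: 3705+585+13·15·13=6825; k=4: 1596+0+13·3·13=2103 → min 2103 | M3..M6: k=3: 0+1512+19·15·18=6642; k=4: 855+702+19·3·18=2583; k=5: 1596+0+19·13·18=6042 → min 2583.
Length 5: M1..M5: k=1: 0+2103+18·13·13=5145; k=2: 4446+1596+18·19·13=10488; k=3: 7215+585+18·15·13=11310; k=4: 2298+0+18·3·13=3000 → min 3000 | M2..M6: k=2: 0+2583+13·19·18=7029; k=3: 3705+1512+13·15·18=8727; k=4: 1596+702+13·3·18=3000; k=5: 2103+0+13·13·18=5145 → min 3000.
Length 6: M1..M6: k=1: 0+3000+18·13·18=7212; k=2: 4446+2583+18·19·18=13185; k=3: 7215+1512+18·15·18=13587; k=4: 2298+702+18·3·18=3972; k=5: 3000+0+18·13·18=7212 → min 3972.
Optimal order: ((M1 (M2 (M3 M4))) (M5 M6)) with cost 3972.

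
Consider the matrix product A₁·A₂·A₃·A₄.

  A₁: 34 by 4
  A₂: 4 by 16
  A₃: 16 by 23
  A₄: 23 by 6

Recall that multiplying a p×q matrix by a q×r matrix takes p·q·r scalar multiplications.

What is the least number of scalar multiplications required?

Adjacent pairs: A₁A₂ = 34·4·16 = 2176; A₂A₃ = 4·16·23 = 1472; A₃A₄ = 16·23·6 = 2208.
Length 3: A₁..A₃: k=1: 0+1472+34·4·23=4600; k=2: 2176+0+34·16·23=14688 → min 4600 | A₂..A₄: k=2: 0+2208+4·16·6=2592; k=3: 1472+0+4·23·6=2024 → min 2024.
Length 4: A₁..A₄: k=1: 0+2024+34·4·6=2840; k=2: 2176+2208+34·16·6=7648; k=3: 4600+0+34·23·6=9292 → min 2840.
Optimal order: (A₁·((A₂·A₃)·A₄)) with cost 2840.

2840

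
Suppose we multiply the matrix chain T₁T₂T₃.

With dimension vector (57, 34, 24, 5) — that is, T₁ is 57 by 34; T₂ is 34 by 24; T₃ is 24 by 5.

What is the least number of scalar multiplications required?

Order (T₁(T₂T₃)): (T₂T₃): 34×24 by 24×5 → 34×5, cost 34·24·5 = 4080; (T₁(T₂T₃)): 57×34 by 34×5 → 57×5, cost 57·34·5 = 9690; cumulative 13770. Total 13770.
Order ((T₁T₂)T₃): (T₁T₂): 57×34 by 34×24 → 57×24, cost 57·34·24 = 46512; ((T₁T₂)T₃): 57×24 by 24×5 → 57×5, cost 57·24·5 = 6840; cumulative 53352. Total 53352.
Minimum: 13770.

13770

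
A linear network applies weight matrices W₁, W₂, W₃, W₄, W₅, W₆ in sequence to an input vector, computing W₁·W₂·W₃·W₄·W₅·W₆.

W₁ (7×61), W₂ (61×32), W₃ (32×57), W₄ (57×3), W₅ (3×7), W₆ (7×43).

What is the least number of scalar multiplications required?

14415

Adjacent pairs: W₁W₂ = 7·61·32 = 13664; W₂W₃ = 61·32·57 = 111264; W₃W₄ = 32·57·3 = 5472; W₄W₅ = 57·3·7 = 1197; W₅W₆ = 3·7·43 = 903.
Length 3: W₁..W₃: k=1: 0+111264+7·61·57=135603; k=2: 13664+0+7·32·57=26432 → min 26432 | W₂..W₄: k=2: 0+5472+61·32·3=11328; k=3: 111264+0+61·57·3=121695 → min 11328 | W₃..W₅: k=3: 0+1197+32·57·7=13965; k=4: 5472+0+32·3·7=6144 → min 6144 | W₄..W₆: k=4: 0+903+57·3·43=8256; k=5: 1197+0+57·7·43=18354 → min 8256.
Length 4: W₁..W₄: k=1: 0+11328+7·61·3=12609; k=2: 13664+5472+7·32·3=19808; k=3: 26432+0+7·57·3=27629 → min 12609 | W₂..W₅: k=2: 0+6144+61·32·7=19808; k=3: 111264+1197+61·57·7=136800; k=4: 11328+0+61·3·7=12609 → min 12609 | W₃..W₆: k=3: 0+8256+32·57·43=86688; k=4: 5472+903+32·3·43=10503; k=5: 6144+0+32·7·43=15776 → min 10503.
Length 5: W₁..W₅: k=1: 0+12609+7·61·7=15598; k=2: 13664+6144+7·32·7=21376; k=3: 26432+1197+7·57·7=30422; k=4: 12609+0+7·3·7=12756 → min 12756 | W₂..W₆: k=2: 0+10503+61·32·43=94439; k=3: 111264+8256+61·57·43=269031; k=4: 11328+903+61·3·43=20100; k=5: 12609+0+61·7·43=30970 → min 20100.
Length 6: W₁..W₆: k=1: 0+20100+7·61·43=38461; k=2: 13664+10503+7·32·43=33799; k=3: 26432+8256+7·57·43=51845; k=4: 12609+903+7·3·43=14415; k=5: 12756+0+7·7·43=14863 → min 14415.
Optimal order: ((W₁·(W₂·(W₃·W₄)))·(W₅·W₆)) with cost 14415.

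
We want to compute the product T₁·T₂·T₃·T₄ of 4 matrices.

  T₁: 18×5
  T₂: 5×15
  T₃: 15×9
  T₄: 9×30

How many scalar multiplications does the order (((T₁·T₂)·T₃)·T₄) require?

8640

(T₁·T₂): 18×5 by 5×15 → 18×15, cost 18·5·15 = 1350
((T₁·T₂)·T₃): 18×15 by 15×9 → 18×9, cost 18·15·9 = 2430; cumulative 3780
(((T₁·T₂)·T₃)·T₄): 18×9 by 9×30 → 18×30, cost 18·9·30 = 4860; cumulative 8640
Total: 8640 scalar multiplications.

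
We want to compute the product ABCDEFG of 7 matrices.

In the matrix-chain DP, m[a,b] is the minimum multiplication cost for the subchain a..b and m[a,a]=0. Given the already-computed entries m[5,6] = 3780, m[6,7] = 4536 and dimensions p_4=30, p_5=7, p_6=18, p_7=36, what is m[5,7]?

12096

m[5,7] = min over k∈[5,6] of m[5,k]+m[k+1,7]+p_{4}·p_k·p_{7}.
k=5: 0 + 4536 + 30·7·36 = 12096; k=6: 3780 + 0 + 30·18·36 = 23220.
Minimum: 12096 at k=5.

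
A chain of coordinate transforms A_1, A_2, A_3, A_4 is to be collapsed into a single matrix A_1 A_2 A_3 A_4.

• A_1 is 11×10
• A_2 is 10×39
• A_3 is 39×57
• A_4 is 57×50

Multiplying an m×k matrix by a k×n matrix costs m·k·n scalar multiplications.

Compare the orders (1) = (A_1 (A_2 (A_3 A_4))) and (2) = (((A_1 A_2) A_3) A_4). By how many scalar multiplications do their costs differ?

Order (1) = (A_1 (A_2 (A_3 A_4))): (A_3 A_4): 39×57 by 57×50 → 39×50, cost 39·57·50 = 111150; (A_2 (A_3 A_4)): 10×39 by 39×50 → 10×50, cost 10·39·50 = 19500; cumulative 130650; (A_1 (A_2 (A_3 A_4))): 11×10 by 10×50 → 11×50, cost 11·10·50 = 5500; cumulative 136150. Total 136150.
Order (2) = (((A_1 A_2) A_3) A_4): (A_1 A_2): 11×10 by 10×39 → 11×39, cost 11·10·39 = 4290; ((A_1 A_2) A_3): 11×39 by 39×57 → 11×57, cost 11·39·57 = 24453; cumulative 28743; (((A_1 A_2) A_3) A_4): 11×57 by 57×50 → 11×50, cost 11·57·50 = 31350; cumulative 60093. Total 60093.
Difference: |136150 − 60093| = 76057.

76057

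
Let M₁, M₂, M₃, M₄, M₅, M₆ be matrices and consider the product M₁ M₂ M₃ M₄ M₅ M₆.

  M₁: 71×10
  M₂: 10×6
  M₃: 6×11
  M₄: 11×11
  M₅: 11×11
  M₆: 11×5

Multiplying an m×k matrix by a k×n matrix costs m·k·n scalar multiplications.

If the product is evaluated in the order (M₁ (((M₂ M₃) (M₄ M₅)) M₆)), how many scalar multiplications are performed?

(M₂ M₃): 10×6 by 6×11 → 10×11, cost 10·6·11 = 660
(M₄ M₅): 11×11 by 11×11 → 11×11, cost 11·11·11 = 1331
((M₂ M₃) (M₄ M₅)): 10×11 by 11×11 → 10×11, cost 10·11·11 = 1210; cumulative 3201
(((M₂ M₃) (M₄ M₅)) M₆): 10×11 by 11×5 → 10×5, cost 10·11·5 = 550; cumulative 3751
(M₁ (((M₂ M₃) (M₄ M₅)) M₆)): 71×10 by 10×5 → 71×5, cost 71·10·5 = 3550; cumulative 7301
Total: 7301 scalar multiplications.

7301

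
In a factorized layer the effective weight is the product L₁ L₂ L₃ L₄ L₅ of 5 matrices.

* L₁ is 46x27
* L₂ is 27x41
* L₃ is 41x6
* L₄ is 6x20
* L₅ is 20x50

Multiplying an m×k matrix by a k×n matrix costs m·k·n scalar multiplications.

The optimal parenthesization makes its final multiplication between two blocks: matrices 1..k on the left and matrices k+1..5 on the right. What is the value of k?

3

Adjacent pairs: L₁L₂ = 46·27·41 = 50922; L₂L₃ = 27·41·6 = 6642; L₃L₄ = 41·6·20 = 4920; L₄L₅ = 6·20·50 = 6000.
Length 3: L₁..L₃: k=1: 0+6642+46·27·6=14094; k=2: 50922+0+46·41·6=62238 → min 14094 | L₂..L₄: k=2: 0+4920+27·41·20=27060; k=3: 6642+0+27·6·20=9882 → min 9882 | L₃..L₅: k=3: 0+6000+41·6·50=18300; k=4: 4920+0+41·20·50=45920 → min 18300.
Length 4: L₁..L₄: k=1: 0+9882+46·27·20=34722; k=2: 50922+4920+46·41·20=93562; k=3: 14094+0+46·6·20=19614 → min 19614 | L₂..L₅: k=2: 0+18300+27·41·50=73650; k=3: 6642+6000+27·6·50=20742; k=4: 9882+0+27·20·50=36882 → min 20742.
Top-level splits: k=1: (L₁..L₁)·(L₂..L₅) → 0+20742+46·27·50 = 82842; k=2: (L₁..L₂)·(L₃..L₅) → 50922+18300+46·41·50 = 163522; k=3: (L₁..L₃)·(L₄..L₅) → 14094+6000+46·6·50 = 33894; k=4: (L₁..L₄)·(L₅..L₅) → 19614+0+46·20·50 = 65614.
Best split is after L₃, i.e. k = 3.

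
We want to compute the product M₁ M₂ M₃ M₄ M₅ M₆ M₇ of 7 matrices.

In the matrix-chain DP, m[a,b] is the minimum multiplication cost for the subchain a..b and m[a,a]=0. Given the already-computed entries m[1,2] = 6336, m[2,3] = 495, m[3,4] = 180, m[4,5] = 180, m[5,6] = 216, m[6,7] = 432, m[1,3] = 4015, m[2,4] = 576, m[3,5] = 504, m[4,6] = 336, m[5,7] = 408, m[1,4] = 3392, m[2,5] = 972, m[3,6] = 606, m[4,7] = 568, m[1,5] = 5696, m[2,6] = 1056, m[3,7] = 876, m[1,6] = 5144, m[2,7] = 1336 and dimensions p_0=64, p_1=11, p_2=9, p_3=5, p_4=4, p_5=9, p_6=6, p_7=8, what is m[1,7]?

5848

m[1,7] = min over k∈[1,6] of m[1,k]+m[k+1,7]+p_{0}·p_k·p_{7}.
k=1: 0 + 1336 + 64·11·8 = 6968; k=2: 6336 + 876 + 64·9·8 = 11820; k=3: 4015 + 568 + 64·5·8 = 7143; k=4: 3392 + 408 + 64·4·8 = 5848; k=5: 5696 + 432 + 64·9·8 = 10736; k=6: 5144 + 0 + 64·6·8 = 8216.
Minimum: 5848 at k=4.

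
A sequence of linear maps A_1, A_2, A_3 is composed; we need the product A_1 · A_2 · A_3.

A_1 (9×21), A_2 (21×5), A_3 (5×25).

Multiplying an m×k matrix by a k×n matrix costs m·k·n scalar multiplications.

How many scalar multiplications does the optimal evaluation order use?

2070

Order (A_1 · (A_2 · A_3)): (A_2 · A_3): 21×5 by 5×25 → 21×25, cost 21·5·25 = 2625; (A_1 · (A_2 · A_3)): 9×21 by 21×25 → 9×25, cost 9·21·25 = 4725; cumulative 7350. Total 7350.
Order ((A_1 · A_2) · A_3): (A_1 · A_2): 9×21 by 21×5 → 9×5, cost 9·21·5 = 945; ((A_1 · A_2) · A_3): 9×5 by 5×25 → 9×25, cost 9·5·25 = 1125; cumulative 2070. Total 2070.
Minimum: 2070.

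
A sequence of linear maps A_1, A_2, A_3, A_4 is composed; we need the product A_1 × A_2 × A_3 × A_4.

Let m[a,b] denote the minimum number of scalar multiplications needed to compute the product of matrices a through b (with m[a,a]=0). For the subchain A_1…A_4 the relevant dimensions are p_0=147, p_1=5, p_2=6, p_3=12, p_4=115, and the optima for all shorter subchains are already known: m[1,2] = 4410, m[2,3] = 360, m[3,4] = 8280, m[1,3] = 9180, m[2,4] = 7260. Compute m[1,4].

m[1,4] = min over k∈[1,3] of m[1,k]+m[k+1,4]+p_{0}·p_k·p_{4}.
k=1: 0 + 7260 + 147·5·115 = 91785; k=2: 4410 + 8280 + 147·6·115 = 114120; k=3: 9180 + 0 + 147·12·115 = 212040.
Minimum: 91785 at k=1.

91785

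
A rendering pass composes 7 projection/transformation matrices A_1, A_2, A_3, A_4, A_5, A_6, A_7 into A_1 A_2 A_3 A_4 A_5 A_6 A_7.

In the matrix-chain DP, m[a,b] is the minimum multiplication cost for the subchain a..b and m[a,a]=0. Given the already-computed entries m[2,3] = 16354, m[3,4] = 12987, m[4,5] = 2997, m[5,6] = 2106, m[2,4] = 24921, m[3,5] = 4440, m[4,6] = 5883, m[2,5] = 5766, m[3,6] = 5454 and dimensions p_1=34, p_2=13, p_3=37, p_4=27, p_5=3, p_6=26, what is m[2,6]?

m[2,6] = min over k∈[2,5] of m[2,k]+m[k+1,6]+p_{1}·p_k·p_{6}.
k=2: 0 + 5454 + 34·13·26 = 16946; k=3: 16354 + 5883 + 34·37·26 = 54945; k=4: 24921 + 2106 + 34·27·26 = 50895; k=5: 5766 + 0 + 34·3·26 = 8418.
Minimum: 8418 at k=5.

8418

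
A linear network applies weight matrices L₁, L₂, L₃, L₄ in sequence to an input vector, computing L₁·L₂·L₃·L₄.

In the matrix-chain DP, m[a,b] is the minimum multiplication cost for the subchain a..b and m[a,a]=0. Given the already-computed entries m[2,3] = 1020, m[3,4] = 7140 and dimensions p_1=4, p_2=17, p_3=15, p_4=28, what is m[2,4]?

2700

m[2,4] = min over k∈[2,3] of m[2,k]+m[k+1,4]+p_{1}·p_k·p_{4}.
k=2: 0 + 7140 + 4·17·28 = 9044; k=3: 1020 + 0 + 4·15·28 = 2700.
Minimum: 2700 at k=3.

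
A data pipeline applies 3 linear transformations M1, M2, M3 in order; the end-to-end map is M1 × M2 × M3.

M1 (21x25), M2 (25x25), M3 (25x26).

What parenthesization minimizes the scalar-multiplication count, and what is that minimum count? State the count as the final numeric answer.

26775

(M1 × (M2 × M3)): cost 29900.
((M1 × M2) × M3): cost 26775.
Optimal: ((M1 × M2) × M3) with cost 26775.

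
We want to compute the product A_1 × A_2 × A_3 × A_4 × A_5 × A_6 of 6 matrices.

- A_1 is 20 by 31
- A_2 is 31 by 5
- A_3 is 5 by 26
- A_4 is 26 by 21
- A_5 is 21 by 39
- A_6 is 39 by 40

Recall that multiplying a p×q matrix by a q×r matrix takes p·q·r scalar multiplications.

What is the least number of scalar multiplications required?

Adjacent pairs: A_1A_2 = 20·31·5 = 3100; A_2A_3 = 31·5·26 = 4030; A_3A_4 = 5·26·21 = 2730; A_4A_5 = 26·21·39 = 21294; A_5A_6 = 21·39·40 = 32760.
Length 3: A_1..A_3: k=1: 0+4030+20·31·26=20150; k=2: 3100+0+20·5·26=5700 → min 5700 | A_2..A_4: k=2: 0+2730+31·5·21=5985; k=3: 4030+0+31·26·21=20956 → min 5985 | A_3..A_5: k=3: 0+21294+5·26·39=26364; k=4: 2730+0+5·21·39=6825 → min 6825 | A_4..A_6: k=4: 0+32760+26·21·40=54600; k=5: 21294+0+26·39·40=61854 → min 54600.
Length 4: A_1..A_4: k=1: 0+5985+20·31·21=19005; k=2: 3100+2730+20·5·21=7930; k=3: 5700+0+20·26·21=16620 → min 7930 | A_2..A_5: k=2: 0+6825+31·5·39=12870; k=3: 4030+21294+31·26·39=56758; k=4: 5985+0+31·21·39=31374 → min 12870 | A_3..A_6: k=3: 0+54600+5·26·40=59800; k=4: 2730+32760+5·21·40=39690; k=5: 6825+0+5·39·40=14625 → min 14625.
Length 5: A_1..A_5: k=1: 0+12870+20·31·39=37050; k=2: 3100+6825+20·5·39=13825; k=3: 5700+21294+20·26·39=47274; k=4: 7930+0+20·21·39=24310 → min 13825 | A_2..A_6: k=2: 0+14625+31·5·40=20825; k=3: 4030+54600+31·26·40=90870; k=4: 5985+32760+31·21·40=64785; k=5: 12870+0+31·39·40=61230 → min 20825.
Length 6: A_1..A_6: k=1: 0+20825+20·31·40=45625; k=2: 3100+14625+20·5·40=21725; k=3: 5700+54600+20·26·40=81100; k=4: 7930+32760+20·21·40=57490; k=5: 13825+0+20·39·40=45025 → min 21725.
Optimal order: ((A_1 × A_2) × (((A_3 × A_4) × A_5) × A_6)) with cost 21725.

21725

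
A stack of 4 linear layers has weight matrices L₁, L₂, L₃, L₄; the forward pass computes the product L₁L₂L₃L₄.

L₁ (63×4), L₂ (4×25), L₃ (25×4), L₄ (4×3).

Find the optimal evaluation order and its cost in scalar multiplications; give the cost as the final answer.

1204

Adjacent pairs: L₁L₂ = 63·4·25 = 6300; L₂L₃ = 4·25·4 = 400; L₃L₄ = 25·4·3 = 300.
Length 3: L₁..L₃: k=1: 0+400+63·4·4=1408; k=2: 6300+0+63·25·4=12600 → min 1408 | L₂..L₄: k=2: 0+300+4·25·3=600; k=3: 400+0+4·4·3=448 → min 448.
Length 4: L₁..L₄: k=1: 0+448+63·4·3=1204; k=2: 6300+300+63·25·3=11325; k=3: 1408+0+63·4·3=2164 → min 1204.
Optimal parenthesization: (L₁((L₂L₃)L₄)) with cost 1204.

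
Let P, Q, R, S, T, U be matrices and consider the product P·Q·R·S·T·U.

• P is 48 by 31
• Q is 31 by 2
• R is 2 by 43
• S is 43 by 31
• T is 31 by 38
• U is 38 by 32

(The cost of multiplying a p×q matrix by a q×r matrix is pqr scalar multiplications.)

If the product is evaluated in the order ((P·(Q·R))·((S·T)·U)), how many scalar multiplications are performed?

235640

(Q·R): 31×2 by 2×43 → 31×43, cost 31·2·43 = 2666
(P·(Q·R)): 48×31 by 31×43 → 48×43, cost 48·31·43 = 63984; cumulative 66650
(S·T): 43×31 by 31×38 → 43×38, cost 43·31·38 = 50654
((S·T)·U): 43×38 by 38×32 → 43×32, cost 43·38·32 = 52288; cumulative 102942
((P·(Q·R))·((S·T)·U)): 48×43 by 43×32 → 48×32, cost 48·43·32 = 66048; cumulative 235640
Total: 235640 scalar multiplications.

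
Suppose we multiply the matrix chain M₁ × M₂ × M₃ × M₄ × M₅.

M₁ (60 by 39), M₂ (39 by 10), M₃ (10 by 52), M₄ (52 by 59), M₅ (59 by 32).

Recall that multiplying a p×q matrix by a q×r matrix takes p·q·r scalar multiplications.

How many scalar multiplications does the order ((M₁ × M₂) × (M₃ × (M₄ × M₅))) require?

157416

(M₁ × M₂): 60×39 by 39×10 → 60×10, cost 60·39·10 = 23400
(M₄ × M₅): 52×59 by 59×32 → 52×32, cost 52·59·32 = 98176
(M₃ × (M₄ × M₅)): 10×52 by 52×32 → 10×32, cost 10·52·32 = 16640; cumulative 114816
((M₁ × M₂) × (M₃ × (M₄ × M₅))): 60×10 by 10×32 → 60×32, cost 60·10·32 = 19200; cumulative 157416
Total: 157416 scalar multiplications.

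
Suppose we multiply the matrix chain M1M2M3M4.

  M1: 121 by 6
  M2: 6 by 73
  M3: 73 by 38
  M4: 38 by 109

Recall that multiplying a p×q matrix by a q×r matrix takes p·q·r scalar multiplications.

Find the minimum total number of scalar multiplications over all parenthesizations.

Adjacent pairs: M1M2 = 121·6·73 = 52998; M2M3 = 6·73·38 = 16644; M3M4 = 73·38·109 = 302366.
Length 3: M1..M3: k=1: 0+16644+121·6·38=44232; k=2: 52998+0+121·73·38=388652 → min 44232 | M2..M4: k=2: 0+302366+6·73·109=350108; k=3: 16644+0+6·38·109=41496 → min 41496.
Length 4: M1..M4: k=1: 0+41496+121·6·109=120630; k=2: 52998+302366+121·73·109=1318161; k=3: 44232+0+121·38·109=545414 → min 120630.
Optimal order: (M1((M2M3)M4)) with cost 120630.

120630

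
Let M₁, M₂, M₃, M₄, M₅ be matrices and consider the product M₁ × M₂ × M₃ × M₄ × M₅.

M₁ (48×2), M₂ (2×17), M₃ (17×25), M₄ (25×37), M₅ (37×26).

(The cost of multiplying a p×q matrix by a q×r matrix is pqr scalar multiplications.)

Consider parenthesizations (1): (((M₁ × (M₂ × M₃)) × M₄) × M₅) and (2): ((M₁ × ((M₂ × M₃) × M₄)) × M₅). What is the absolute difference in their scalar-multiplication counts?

Order (1) = (((M₁ × (M₂ × M₃)) × M₄) × M₅): (M₂ × M₃): 2×17 by 17×25 → 2×25, cost 2·17·25 = 850; (M₁ × (M₂ × M₃)): 48×2 by 2×25 → 48×25, cost 48·2·25 = 2400; cumulative 3250; ((M₁ × (M₂ × M₃)) × M₄): 48×25 by 25×37 → 48×37, cost 48·25·37 = 44400; cumulative 47650; (((M₁ × (M₂ × M₃)) × M₄) × M₅): 48×37 by 37×26 → 48×26, cost 48·37·26 = 46176; cumulative 93826. Total 93826.
Order (2) = ((M₁ × ((M₂ × M₃) × M₄)) × M₅): (M₂ × M₃): 2×17 by 17×25 → 2×25, cost 2·17·25 = 850; ((M₂ × M₃) × M₄): 2×25 by 25×37 → 2×37, cost 2·25·37 = 1850; cumulative 2700; (M₁ × ((M₂ × M₃) × M₄)): 48×2 by 2×37 → 48×37, cost 48·2·37 = 3552; cumulative 6252; ((M₁ × ((M₂ × M₃) × M₄)) × M₅): 48×37 by 37×26 → 48×26, cost 48·37·26 = 46176; cumulative 52428. Total 52428.
Difference: |93826 − 52428| = 41398.

41398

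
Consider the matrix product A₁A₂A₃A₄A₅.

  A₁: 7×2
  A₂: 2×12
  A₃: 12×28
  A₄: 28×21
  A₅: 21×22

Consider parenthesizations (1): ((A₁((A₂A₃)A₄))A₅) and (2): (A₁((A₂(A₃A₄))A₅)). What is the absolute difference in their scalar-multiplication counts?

Order (1) = ((A₁((A₂A₃)A₄))A₅): (A₂A₃): 2×12 by 12×28 → 2×28, cost 2·12·28 = 672; ((A₂A₃)A₄): 2×28 by 28×21 → 2×21, cost 2·28·21 = 1176; cumulative 1848; (A₁((A₂A₃)A₄)): 7×2 by 2×21 → 7×21, cost 7·2·21 = 294; cumulative 2142; ((A₁((A₂A₃)A₄))A₅): 7×21 by 21×22 → 7×22, cost 7·21·22 = 3234; cumulative 5376. Total 5376.
Order (2) = (A₁((A₂(A₃A₄))A₅)): (A₃A₄): 12×28 by 28×21 → 12×21, cost 12·28·21 = 7056; (A₂(A₃A₄)): 2×12 by 12×21 → 2×21, cost 2·12·21 = 504; cumulative 7560; ((A₂(A₃A₄))A₅): 2×21 by 21×22 → 2×22, cost 2·21·22 = 924; cumulative 8484; (A₁((A₂(A₃A₄))A₅)): 7×2 by 2×22 → 7×22, cost 7·2·22 = 308; cumulative 8792. Total 8792.
Difference: |5376 − 8792| = 3416.

3416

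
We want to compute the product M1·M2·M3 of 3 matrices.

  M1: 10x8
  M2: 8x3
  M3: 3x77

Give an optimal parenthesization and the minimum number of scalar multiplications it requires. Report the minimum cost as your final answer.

2550

(M1·(M2·M3)): cost 8008.
((M1·M2)·M3): cost 2550.
Optimal: ((M1·M2)·M3) with cost 2550.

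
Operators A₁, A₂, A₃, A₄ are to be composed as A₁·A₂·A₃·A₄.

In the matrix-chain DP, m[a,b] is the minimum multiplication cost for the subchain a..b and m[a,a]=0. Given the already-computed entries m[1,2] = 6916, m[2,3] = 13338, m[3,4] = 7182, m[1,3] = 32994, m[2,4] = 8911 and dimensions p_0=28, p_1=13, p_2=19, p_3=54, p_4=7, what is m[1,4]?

11459

m[1,4] = min over k∈[1,3] of m[1,k]+m[k+1,4]+p_{0}·p_k·p_{4}.
k=1: 0 + 8911 + 28·13·7 = 11459; k=2: 6916 + 7182 + 28·19·7 = 17822; k=3: 32994 + 0 + 28·54·7 = 43578.
Minimum: 11459 at k=1.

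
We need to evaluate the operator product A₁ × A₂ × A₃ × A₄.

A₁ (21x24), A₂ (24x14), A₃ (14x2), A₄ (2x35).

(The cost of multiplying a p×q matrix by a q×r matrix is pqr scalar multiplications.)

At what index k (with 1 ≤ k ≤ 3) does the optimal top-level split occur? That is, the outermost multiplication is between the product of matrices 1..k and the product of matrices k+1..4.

3

Adjacent pairs: A₁A₂ = 21·24·14 = 7056; A₂A₃ = 24·14·2 = 672; A₃A₄ = 14·2·35 = 980.
Length 3: A₁..A₃: k=1: 0+672+21·24·2=1680; k=2: 7056+0+21·14·2=7644 → min 1680 | A₂..A₄: k=2: 0+980+24·14·35=12740; k=3: 672+0+24·2·35=2352 → min 2352.
Top-level splits: k=1: (A₁..A₁)·(A₂..A₄) → 0+2352+21·24·35 = 19992; k=2: (A₁..A₂)·(A₃..A₄) → 7056+980+21·14·35 = 18326; k=3: (A₁..A₃)·(A₄..A₄) → 1680+0+21·2·35 = 3150.
Best split is after A₃, i.e. k = 3.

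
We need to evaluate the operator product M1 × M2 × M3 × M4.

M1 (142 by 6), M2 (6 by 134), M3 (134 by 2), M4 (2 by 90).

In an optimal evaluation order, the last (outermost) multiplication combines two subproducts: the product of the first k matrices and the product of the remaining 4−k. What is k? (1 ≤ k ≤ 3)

Adjacent pairs: M1M2 = 142·6·134 = 114168; M2M3 = 6·134·2 = 1608; M3M4 = 134·2·90 = 24120.
Length 3: M1..M3: k=1: 0+1608+142·6·2=3312; k=2: 114168+0+142·134·2=152224 → min 3312 | M2..M4: k=2: 0+24120+6·134·90=96480; k=3: 1608+0+6·2·90=2688 → min 2688.
Top-level splits: k=1: (M1..M1)·(M2..M4) → 0+2688+142·6·90 = 79368; k=2: (M1..M2)·(M3..M4) → 114168+24120+142·134·90 = 1850808; k=3: (M1..M3)·(M4..M4) → 3312+0+142·2·90 = 28872.
Best split is after M3, i.e. k = 3.

3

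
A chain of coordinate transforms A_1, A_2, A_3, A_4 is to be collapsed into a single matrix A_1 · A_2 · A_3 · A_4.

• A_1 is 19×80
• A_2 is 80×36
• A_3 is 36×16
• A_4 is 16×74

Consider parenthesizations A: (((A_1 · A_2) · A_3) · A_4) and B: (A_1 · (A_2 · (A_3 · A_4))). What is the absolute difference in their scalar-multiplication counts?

280064

Order A = (((A_1 · A_2) · A_3) · A_4): (A_1 · A_2): 19×80 by 80×36 → 19×36, cost 19·80·36 = 54720; ((A_1 · A_2) · A_3): 19×36 by 36×16 → 19×16, cost 19·36·16 = 10944; cumulative 65664; (((A_1 · A_2) · A_3) · A_4): 19×16 by 16×74 → 19×74, cost 19·16·74 = 22496; cumulative 88160. Total 88160.
Order B = (A_1 · (A_2 · (A_3 · A_4))): (A_3 · A_4): 36×16 by 16×74 → 36×74, cost 36·16·74 = 42624; (A_2 · (A_3 · A_4)): 80×36 by 36×74 → 80×74, cost 80·36·74 = 213120; cumulative 255744; (A_1 · (A_2 · (A_3 · A_4))): 19×80 by 80×74 → 19×74, cost 19·80·74 = 112480; cumulative 368224. Total 368224.
Difference: |88160 − 368224| = 280064.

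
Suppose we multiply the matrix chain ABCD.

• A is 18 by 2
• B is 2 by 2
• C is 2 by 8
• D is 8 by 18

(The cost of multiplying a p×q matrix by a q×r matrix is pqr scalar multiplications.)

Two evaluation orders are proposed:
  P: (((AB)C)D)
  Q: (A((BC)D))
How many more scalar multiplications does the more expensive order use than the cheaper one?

Order P = (((AB)C)D): (AB): 18×2 by 2×2 → 18×2, cost 18·2·2 = 72; ((AB)C): 18×2 by 2×8 → 18×8, cost 18·2·8 = 288; cumulative 360; (((AB)C)D): 18×8 by 8×18 → 18×18, cost 18·8·18 = 2592; cumulative 2952. Total 2952.
Order Q = (A((BC)D)): (BC): 2×2 by 2×8 → 2×8, cost 2·2·8 = 32; ((BC)D): 2×8 by 8×18 → 2×18, cost 2·8·18 = 288; cumulative 320; (A((BC)D)): 18×2 by 2×18 → 18×18, cost 18·2·18 = 648; cumulative 968. Total 968.
Difference: |2952 − 968| = 1984.

1984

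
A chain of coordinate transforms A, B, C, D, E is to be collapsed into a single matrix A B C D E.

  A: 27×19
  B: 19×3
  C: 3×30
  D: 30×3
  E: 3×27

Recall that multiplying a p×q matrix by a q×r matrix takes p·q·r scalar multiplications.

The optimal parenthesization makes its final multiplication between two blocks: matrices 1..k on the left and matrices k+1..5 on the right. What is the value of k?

Adjacent pairs: AB = 27·19·3 = 1539; BC = 19·3·30 = 1710; CD = 3·30·3 = 270; DE = 30·3·27 = 2430.
Length 3: A..C: k=1: 0+1710+27·19·30=17100; k=2: 1539+0+27·3·30=3969 → min 3969 | B..D: k=2: 0+270+19·3·3=441; k=3: 1710+0+19·30·3=3420 → min 441 | C..E: k=3: 0+2430+3·30·27=4860; k=4: 270+0+3·3·27=513 → min 513.
Length 4: A..D: k=1: 0+441+27·19·3=1980; k=2: 1539+270+27·3·3=2052; k=3: 3969+0+27·30·3=6399 → min 1980 | B..E: k=2: 0+513+19·3·27=2052; k=3: 1710+2430+19·30·27=19530; k=4: 441+0+19·3·27=1980 → min 1980.
Top-level splits: k=1: (A..A)·(B..E) → 0+1980+27·19·27 = 15831; k=2: (A..B)·(C..E) → 1539+513+27·3·27 = 4239; k=3: (A..C)·(D..E) → 3969+2430+27·30·27 = 28269; k=4: (A..D)·(E..E) → 1980+0+27·3·27 = 4167.
Best split is after D, i.e. k = 4.

4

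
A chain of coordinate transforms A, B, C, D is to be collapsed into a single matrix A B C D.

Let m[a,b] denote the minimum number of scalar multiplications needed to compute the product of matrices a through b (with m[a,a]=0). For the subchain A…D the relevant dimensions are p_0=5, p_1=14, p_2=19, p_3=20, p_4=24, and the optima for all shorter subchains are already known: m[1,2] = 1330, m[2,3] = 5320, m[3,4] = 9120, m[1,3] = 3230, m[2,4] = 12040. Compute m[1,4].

5630

m[1,4] = min over k∈[1,3] of m[1,k]+m[k+1,4]+p_{0}·p_k·p_{4}.
k=1: 0 + 12040 + 5·14·24 = 13720; k=2: 1330 + 9120 + 5·19·24 = 12730; k=3: 3230 + 0 + 5·20·24 = 5630.
Minimum: 5630 at k=3.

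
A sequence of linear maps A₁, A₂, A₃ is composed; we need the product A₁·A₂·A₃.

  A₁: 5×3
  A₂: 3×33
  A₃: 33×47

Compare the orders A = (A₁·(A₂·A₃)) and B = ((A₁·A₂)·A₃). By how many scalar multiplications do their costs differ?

Order A = (A₁·(A₂·A₃)): (A₂·A₃): 3×33 by 33×47 → 3×47, cost 3·33·47 = 4653; (A₁·(A₂·A₃)): 5×3 by 3×47 → 5×47, cost 5·3·47 = 705; cumulative 5358. Total 5358.
Order B = ((A₁·A₂)·A₃): (A₁·A₂): 5×3 by 3×33 → 5×33, cost 5·3·33 = 495; ((A₁·A₂)·A₃): 5×33 by 33×47 → 5×47, cost 5·33·47 = 7755; cumulative 8250. Total 8250.
Difference: |5358 − 8250| = 2892.

2892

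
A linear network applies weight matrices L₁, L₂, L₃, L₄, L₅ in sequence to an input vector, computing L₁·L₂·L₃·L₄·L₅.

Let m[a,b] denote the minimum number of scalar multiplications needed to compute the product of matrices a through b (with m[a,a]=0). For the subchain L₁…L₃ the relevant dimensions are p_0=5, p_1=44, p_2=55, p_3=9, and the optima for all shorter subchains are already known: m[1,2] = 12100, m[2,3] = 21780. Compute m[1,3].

m[1,3] = min over k∈[1,2] of m[1,k]+m[k+1,3]+p_{0}·p_k·p_{3}.
k=1: 0 + 21780 + 5·44·9 = 23760; k=2: 12100 + 0 + 5·55·9 = 14575.
Minimum: 14575 at k=2.

14575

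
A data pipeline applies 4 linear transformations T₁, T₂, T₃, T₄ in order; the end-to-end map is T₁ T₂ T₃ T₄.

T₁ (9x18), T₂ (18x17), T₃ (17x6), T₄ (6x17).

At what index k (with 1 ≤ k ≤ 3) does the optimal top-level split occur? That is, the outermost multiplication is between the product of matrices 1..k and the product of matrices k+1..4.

Adjacent pairs: T₁T₂ = 9·18·17 = 2754; T₂T₃ = 18·17·6 = 1836; T₃T₄ = 17·6·17 = 1734.
Length 3: T₁..T₃: k=1: 0+1836+9·18·6=2808; k=2: 2754+0+9·17·6=3672 → min 2808 | T₂..T₄: k=2: 0+1734+18·17·17=6936; k=3: 1836+0+18·6·17=3672 → min 3672.
Top-level splits: k=1: (T₁..T₁)·(T₂..T₄) → 0+3672+9·18·17 = 6426; k=2: (T₁..T₂)·(T₃..T₄) → 2754+1734+9·17·17 = 7089; k=3: (T₁..T₃)·(T₄..T₄) → 2808+0+9·6·17 = 3726.
Best split is after T₃, i.e. k = 3.

3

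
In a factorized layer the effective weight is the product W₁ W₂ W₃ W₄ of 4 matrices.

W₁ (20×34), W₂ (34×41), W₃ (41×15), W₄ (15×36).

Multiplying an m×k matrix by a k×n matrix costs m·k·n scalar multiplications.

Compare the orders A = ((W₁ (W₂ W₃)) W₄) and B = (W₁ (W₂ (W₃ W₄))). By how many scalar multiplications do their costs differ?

Order A = ((W₁ (W₂ W₃)) W₄): (W₂ W₃): 34×41 by 41×15 → 34×15, cost 34·41·15 = 20910; (W₁ (W₂ W₃)): 20×34 by 34×15 → 20×15, cost 20·34·15 = 10200; cumulative 31110; ((W₁ (W₂ W₃)) W₄): 20×15 by 15×36 → 20×36, cost 20·15·36 = 10800; cumulative 41910. Total 41910.
Order B = (W₁ (W₂ (W₃ W₄))): (W₃ W₄): 41×15 by 15×36 → 41×36, cost 41·15·36 = 22140; (W₂ (W₃ W₄)): 34×41 by 41×36 → 34×36, cost 34·41·36 = 50184; cumulative 72324; (W₁ (W₂ (W₃ W₄))): 20×34 by 34×36 → 20×36, cost 20·34·36 = 24480; cumulative 96804. Total 96804.
Difference: |41910 − 96804| = 54894.

54894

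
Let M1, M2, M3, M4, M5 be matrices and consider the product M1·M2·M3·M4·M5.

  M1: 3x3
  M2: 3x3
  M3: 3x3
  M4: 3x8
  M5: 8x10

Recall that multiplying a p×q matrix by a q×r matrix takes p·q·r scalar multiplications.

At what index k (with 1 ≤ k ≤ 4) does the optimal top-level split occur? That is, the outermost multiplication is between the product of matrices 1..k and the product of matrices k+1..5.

4

Adjacent pairs: M1M2 = 3·3·3 = 27; M2M3 = 3·3·3 = 27; M3M4 = 3·3·8 = 72; M4M5 = 3·8·10 = 240.
Length 3: M1..M3: k=1: 0+27+3·3·3=54; k=2: 27+0+3·3·3=54 → min 54 | M2..M4: k=2: 0+72+3·3·8=144; k=3: 27+0+3·3·8=99 → min 99 | M3..M5: k=3: 0+240+3·3·10=330; k=4: 72+0+3·8·10=312 → min 312.
Length 4: M1..M4: k=1: 0+99+3·3·8=171; k=2: 27+72+3·3·8=171; k=3: 54+0+3·3·8=126 → min 126 | M2..M5: k=2: 0+312+3·3·10=402; k=3: 27+240+3·3·10=357; k=4: 99+0+3·8·10=339 → min 339.
Top-level splits: k=1: (M1..M1)·(M2..M5) → 0+339+3·3·10 = 429; k=2: (M1..M2)·(M3..M5) → 27+312+3·3·10 = 429; k=3: (M1..M3)·(M4..M5) → 54+240+3·3·10 = 384; k=4: (M1..M4)·(M5..M5) → 126+0+3·8·10 = 366.
Best split is after M4, i.e. k = 4.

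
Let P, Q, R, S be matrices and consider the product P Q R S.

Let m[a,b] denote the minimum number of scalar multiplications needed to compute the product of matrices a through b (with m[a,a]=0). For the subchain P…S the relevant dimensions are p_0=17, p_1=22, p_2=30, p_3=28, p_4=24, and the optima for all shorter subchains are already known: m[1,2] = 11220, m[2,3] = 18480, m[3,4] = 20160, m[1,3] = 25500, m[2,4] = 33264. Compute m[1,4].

m[1,4] = min over k∈[1,3] of m[1,k]+m[k+1,4]+p_{0}·p_k·p_{4}.
k=1: 0 + 33264 + 17·22·24 = 42240; k=2: 11220 + 20160 + 17·30·24 = 43620; k=3: 25500 + 0 + 17·28·24 = 36924.
Minimum: 36924 at k=3.

36924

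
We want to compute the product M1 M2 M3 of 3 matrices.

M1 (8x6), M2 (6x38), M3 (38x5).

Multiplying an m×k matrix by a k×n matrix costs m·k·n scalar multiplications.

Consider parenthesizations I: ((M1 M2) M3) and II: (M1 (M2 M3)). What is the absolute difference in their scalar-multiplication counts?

1964

Order I = ((M1 M2) M3): (M1 M2): 8×6 by 6×38 → 8×38, cost 8·6·38 = 1824; ((M1 M2) M3): 8×38 by 38×5 → 8×5, cost 8·38·5 = 1520; cumulative 3344. Total 3344.
Order II = (M1 (M2 M3)): (M2 M3): 6×38 by 38×5 → 6×5, cost 6·38·5 = 1140; (M1 (M2 M3)): 8×6 by 6×5 → 8×5, cost 8·6·5 = 240; cumulative 1380. Total 1380.
Difference: |3344 − 1380| = 1964.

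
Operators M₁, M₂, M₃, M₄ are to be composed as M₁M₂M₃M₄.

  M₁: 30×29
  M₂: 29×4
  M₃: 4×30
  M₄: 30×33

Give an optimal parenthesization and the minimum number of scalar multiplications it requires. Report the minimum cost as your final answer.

11400

Adjacent pairs: M₁M₂ = 30·29·4 = 3480; M₂M₃ = 29·4·30 = 3480; M₃M₄ = 4·30·33 = 3960.
Length 3: M₁..M₃: k=1: 0+3480+30·29·30=29580; k=2: 3480+0+30·4·30=7080 → min 7080 | M₂..M₄: k=2: 0+3960+29·4·33=7788; k=3: 3480+0+29·30·33=32190 → min 7788.
Length 4: M₁..M₄: k=1: 0+7788+30·29·33=36498; k=2: 3480+3960+30·4·33=11400; k=3: 7080+0+30·30·33=36780 → min 11400.
Optimal parenthesization: ((M₁M₂)(M₃M₄)) with cost 11400.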